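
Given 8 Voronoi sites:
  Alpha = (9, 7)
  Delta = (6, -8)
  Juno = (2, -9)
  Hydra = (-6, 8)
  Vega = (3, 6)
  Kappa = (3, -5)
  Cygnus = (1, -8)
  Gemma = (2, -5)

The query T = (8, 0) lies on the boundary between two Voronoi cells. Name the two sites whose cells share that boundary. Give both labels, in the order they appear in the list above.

Alpha and Kappa

Squared distances from T to each site:
d²(T, Alpha) = (8−9)² + (0−7)² = 1 + 49 = 50
d²(T, Delta) = (8−6)² + (0−(-8))² = 4 + 64 = 68
d²(T, Juno) = (8−2)² + (0−(-9))² = 36 + 81 = 117
d²(T, Hydra) = (8−(-6))² + (0−8)² = 196 + 64 = 260
d²(T, Vega) = (8−3)² + (0−6)² = 25 + 36 = 61
d²(T, Kappa) = (8−3)² + (0−(-5))² = 25 + 25 = 50
d²(T, Cygnus) = (8−1)² + (0−(-8))² = 49 + 64 = 113
d²(T, Gemma) = (8−2)² + (0−(-5))² = 36 + 25 = 61
T is equidistant from Alpha and Kappa (both at squared distance 50), and every other site is strictly farther — so T lies on the Alpha–Kappa Voronoi edge.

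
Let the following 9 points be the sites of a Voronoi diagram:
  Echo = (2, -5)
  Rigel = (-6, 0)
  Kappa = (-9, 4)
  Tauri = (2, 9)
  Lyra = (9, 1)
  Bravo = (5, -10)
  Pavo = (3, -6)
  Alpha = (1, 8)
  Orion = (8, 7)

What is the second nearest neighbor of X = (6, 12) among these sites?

Squared Euclidean distances:
d²(X, Echo) = 16 + 289 = 305
d²(X, Rigel) = 144 + 144 = 288
d²(X, Kappa) = 225 + 64 = 289
d²(X, Tauri) = 16 + 9 = 25
d²(X, Lyra) = 9 + 121 = 130
d²(X, Bravo) = 1 + 484 = 485
d²(X, Pavo) = 9 + 324 = 333
d²(X, Alpha) = 25 + 16 = 41
d²(X, Orion) = 4 + 25 = 29
Sorted ascending: Tauri, Orion, Alpha, … — the second-nearest is Orion.

Orion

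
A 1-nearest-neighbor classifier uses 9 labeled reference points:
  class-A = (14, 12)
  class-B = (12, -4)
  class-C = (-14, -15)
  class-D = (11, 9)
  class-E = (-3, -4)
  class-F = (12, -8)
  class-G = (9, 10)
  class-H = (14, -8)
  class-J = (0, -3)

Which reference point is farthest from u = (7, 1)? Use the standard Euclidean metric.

Since √ is increasing, it suffices to compare squared distances:
d²(u, class-A) = (7−14)² + (1−12)² = 49 + 121 = 170
d²(u, class-B) = (7−12)² + (1−(-4))² = 25 + 25 = 50
d²(u, class-C) = (7−(-14))² + (1−(-15))² = 441 + 256 = 697
d²(u, class-D) = (7−11)² + (1−9)² = 16 + 64 = 80
d²(u, class-E) = (7−(-3))² + (1−(-4))² = 100 + 25 = 125
d²(u, class-F) = (7−12)² + (1−(-8))² = 25 + 81 = 106
d²(u, class-G) = (7−9)² + (1−10)² = 4 + 81 = 85
d²(u, class-H) = (7−14)² + (1−(-8))² = 49 + 81 = 130
d²(u, class-J) = (7−0)² + (1−(-3))² = 49 + 16 = 65
The largest is to class-C.

class-C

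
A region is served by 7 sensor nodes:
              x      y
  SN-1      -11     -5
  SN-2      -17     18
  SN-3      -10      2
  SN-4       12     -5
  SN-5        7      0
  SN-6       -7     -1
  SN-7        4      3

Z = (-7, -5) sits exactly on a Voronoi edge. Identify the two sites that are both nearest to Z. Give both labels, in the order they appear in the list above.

SN-1 and SN-6

Squared distances from Z to each site:
d²(Z, SN-1) = (-7−(-11))² + (-5−(-5))² = 16 + 0 = 16
d²(Z, SN-2) = (-7−(-17))² + (-5−18)² = 100 + 529 = 629
d²(Z, SN-3) = (-7−(-10))² + (-5−2)² = 9 + 49 = 58
d²(Z, SN-4) = (-7−12)² + (-5−(-5))² = 361 + 0 = 361
d²(Z, SN-5) = (-7−7)² + (-5−0)² = 196 + 25 = 221
d²(Z, SN-6) = (-7−(-7))² + (-5−(-1))² = 0 + 16 = 16
d²(Z, SN-7) = (-7−4)² + (-5−3)² = 121 + 64 = 185
Z is equidistant from SN-1 and SN-6 (both at squared distance 16), and every other site is strictly farther — so Z lies on the SN-1–SN-6 Voronoi edge.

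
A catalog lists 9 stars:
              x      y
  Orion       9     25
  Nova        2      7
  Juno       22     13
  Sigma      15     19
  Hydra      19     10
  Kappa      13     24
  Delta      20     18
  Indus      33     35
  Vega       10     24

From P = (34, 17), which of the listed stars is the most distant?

Nova

Squared Euclidean distances:
d²(P, Orion) = (34−9)² + (17−25)² = 625 + 64 = 689
d²(P, Nova) = (34−2)² + (17−7)² = 1024 + 100 = 1124
d²(P, Juno) = (34−22)² + (17−13)² = 144 + 16 = 160
d²(P, Sigma) = (34−15)² + (17−19)² = 361 + 4 = 365
d²(P, Hydra) = (34−19)² + (17−10)² = 225 + 49 = 274
d²(P, Kappa) = (34−13)² + (17−24)² = 441 + 49 = 490
d²(P, Delta) = (34−20)² + (17−18)² = 196 + 1 = 197
d²(P, Indus) = (34−33)² + (17−35)² = 1 + 324 = 325
d²(P, Vega) = (34−10)² + (17−24)² = 576 + 49 = 625
The largest is to Nova.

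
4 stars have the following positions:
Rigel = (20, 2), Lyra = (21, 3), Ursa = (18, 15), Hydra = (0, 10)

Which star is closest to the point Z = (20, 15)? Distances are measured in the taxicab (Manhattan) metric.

d(Z, Rigel) = |20−20| + |15−2| = 0 + 13 = 13
d(Z, Lyra) = |20−21| + |15−3| = 1 + 12 = 13
d(Z, Ursa) = |20−18| + |15−15| = 2 + 0 = 2
d(Z, Hydra) = |20−0| + |15−10| = 20 + 5 = 25
Minimum is at Ursa.

Ursa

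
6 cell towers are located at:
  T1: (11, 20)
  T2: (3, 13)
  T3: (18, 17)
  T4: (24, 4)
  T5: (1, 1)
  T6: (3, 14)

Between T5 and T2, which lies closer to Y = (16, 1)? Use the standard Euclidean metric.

Compare squared distances:
|YT5|² = (16−1)² + (1−1)² = 225 + 0 = 225
|YT2|² = (16−3)² + (1−13)² = 169 + 144 = 313
225 < 313, so T5 is closer.

T5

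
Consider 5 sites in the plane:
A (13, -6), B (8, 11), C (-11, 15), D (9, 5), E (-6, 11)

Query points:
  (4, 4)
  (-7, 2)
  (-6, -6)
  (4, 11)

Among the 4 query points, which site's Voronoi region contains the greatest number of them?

(4, 4) — d² to each: A:181, B:65, C:346, D:26, E:149 → nearest is D
(-7, 2) — d² to each: A:464, B:306, C:185, D:265, E:82 → nearest is E
(-6, -6) — d² to each: A:361, B:485, C:466, D:346, E:289 → nearest is E
(4, 11) — d² to each: A:370, B:16, C:241, D:61, E:100 → nearest is B
Tally — B:1, D:1, E:2. E captures the most (2).

E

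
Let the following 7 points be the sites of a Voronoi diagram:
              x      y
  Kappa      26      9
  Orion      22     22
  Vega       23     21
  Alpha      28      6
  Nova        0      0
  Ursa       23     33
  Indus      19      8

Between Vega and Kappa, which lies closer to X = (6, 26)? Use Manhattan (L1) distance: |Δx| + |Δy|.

d(X, Vega) = |6−23| + |26−21| = 17 + 5 = 22
d(X, Kappa) = |6−26| + |26−9| = 20 + 17 = 37
22 < 37, so Vega is closer.

Vega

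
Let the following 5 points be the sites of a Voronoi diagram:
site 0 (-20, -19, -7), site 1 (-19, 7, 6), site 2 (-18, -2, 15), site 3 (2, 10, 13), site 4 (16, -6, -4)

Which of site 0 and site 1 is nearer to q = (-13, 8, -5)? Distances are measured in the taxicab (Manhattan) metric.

d(q, site 0) = |-13−(-20)| + |8−(-19)| + |-5−(-7)| = 7 + 27 + 2 = 36
d(q, site 1) = |-13−(-19)| + |8−7| + |-5−6| = 6 + 1 + 11 = 18
36 > 18, so site 1 is closer.

site 1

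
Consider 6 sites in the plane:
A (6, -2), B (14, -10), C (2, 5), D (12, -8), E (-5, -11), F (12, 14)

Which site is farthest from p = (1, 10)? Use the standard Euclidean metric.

B

Squared Euclidean distances:
|pA|² = (1−6)² + (10−(-2))² = 25 + 144 = 169
|pB|² = (1−14)² + (10−(-10))² = 169 + 400 = 569
|pC|² = (1−2)² + (10−5)² = 1 + 25 = 26
|pD|² = (1−12)² + (10−(-8))² = 121 + 324 = 445
|pE|² = (1−(-5))² + (10−(-11))² = 36 + 441 = 477
|pF|² = (1−12)² + (10−14)² = 121 + 16 = 137
The largest is to B.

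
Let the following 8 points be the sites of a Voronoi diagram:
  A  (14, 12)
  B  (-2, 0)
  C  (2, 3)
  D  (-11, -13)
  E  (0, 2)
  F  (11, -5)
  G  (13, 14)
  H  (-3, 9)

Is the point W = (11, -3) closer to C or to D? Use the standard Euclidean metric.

Compare squared distances:
|WC|² = (11−2)² + (-3−3)² = 81 + 36 = 117
|WD|² = (11−(-11))² + (-3−(-13))² = 484 + 100 = 584
117 < 584, so C is closer.

C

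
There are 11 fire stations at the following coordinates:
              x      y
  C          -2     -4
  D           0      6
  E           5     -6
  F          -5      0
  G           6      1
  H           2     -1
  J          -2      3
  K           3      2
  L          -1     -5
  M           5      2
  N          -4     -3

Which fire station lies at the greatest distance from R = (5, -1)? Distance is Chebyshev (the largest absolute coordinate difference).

d(R,C) = max(7, 3) = 7
d(R,D) = max(5, 7) = 7
d(R,E) = max(0, 5) = 5
d(R,F) = max(10, 1) = 10
d(R,G) = max(1, 2) = 2
d(R,H) = max(3, 0) = 3
d(R,J) = max(7, 4) = 7
d(R,K) = max(2, 3) = 3
d(R,L) = max(6, 4) = 6
d(R,M) = max(0, 3) = 3
d(R,N) = max(9, 2) = 9
The largest is to F.

F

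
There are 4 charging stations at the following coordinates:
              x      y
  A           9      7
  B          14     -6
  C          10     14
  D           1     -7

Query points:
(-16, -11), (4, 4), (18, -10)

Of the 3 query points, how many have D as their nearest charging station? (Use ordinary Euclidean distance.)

(-16, -11) — d² to each: A:949, B:925, C:1301, D:305 → nearest is D
(4, 4) — d² to each: A:34, B:200, C:136, D:130 → nearest is A
(18, -10) — d² to each: A:370, B:32, C:640, D:298 → nearest is B
1 of the 3 points has D as nearest.

1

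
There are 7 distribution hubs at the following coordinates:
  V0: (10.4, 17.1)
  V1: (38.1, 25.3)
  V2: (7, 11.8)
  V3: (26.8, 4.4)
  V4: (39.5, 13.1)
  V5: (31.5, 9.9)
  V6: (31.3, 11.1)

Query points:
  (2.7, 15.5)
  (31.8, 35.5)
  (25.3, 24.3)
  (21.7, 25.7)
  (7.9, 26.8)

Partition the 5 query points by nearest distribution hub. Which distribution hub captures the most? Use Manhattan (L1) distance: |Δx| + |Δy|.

V1

(2.7, 15.5) — d to each: V0:9.3, V1:45.2, V2:8, V3:35.2, V4:39.2, V5:34.4, V6:33 → nearest is V2
(31.8, 35.5) — d to each: V0:39.8, V1:16.5, V2:48.5, V3:36.1, V4:30.1, V5:25.9, V6:24.9 → nearest is V1
(25.3, 24.3) — d to each: V0:22.1, V1:13.8, V2:30.8, V3:21.4, V4:25.4, V5:20.6, V6:19.2 → nearest is V1
(21.7, 25.7) — d to each: V0:19.9, V1:16.8, V2:28.6, V3:26.4, V4:30.4, V5:25.6, V6:24.2 → nearest is V1
(7.9, 26.8) — d to each: V0:12.2, V1:31.7, V2:15.9, V3:41.3, V4:45.3, V5:40.5, V6:39.1 → nearest is V0
Tally — V0:1, V1:3, V2:1. V1 captures the most (3).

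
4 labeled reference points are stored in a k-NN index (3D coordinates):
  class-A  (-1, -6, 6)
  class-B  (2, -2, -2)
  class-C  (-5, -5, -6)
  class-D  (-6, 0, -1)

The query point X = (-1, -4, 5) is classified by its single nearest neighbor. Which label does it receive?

class-A

Squared Euclidean distances:
d²(X, class-A) = (-1−(-1))² + (-4−(-6))² + (5−6)² = 0 + 4 + 1 = 5
d²(X, class-B) = (-1−2)² + (-4−(-2))² + (5−(-2))² = 9 + 4 + 49 = 62
d²(X, class-C) = (-1−(-5))² + (-4−(-5))² + (5−(-6))² = 16 + 1 + 121 = 138
d²(X, class-D) = (-1−(-6))² + (-4−0)² + (5−(-1))² = 25 + 16 + 36 = 77
Minimum is at class-A.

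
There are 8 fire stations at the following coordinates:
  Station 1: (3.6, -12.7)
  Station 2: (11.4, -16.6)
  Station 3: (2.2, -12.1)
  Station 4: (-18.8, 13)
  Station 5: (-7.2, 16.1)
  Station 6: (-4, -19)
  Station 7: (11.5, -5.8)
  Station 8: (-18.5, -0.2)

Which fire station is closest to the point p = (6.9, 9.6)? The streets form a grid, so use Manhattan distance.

Station 7

d(p, Station 1) = |6.9−3.6| + |9.6−(-12.7)| = 3.3 + 22.3 = 25.6
d(p, Station 2) = |6.9−11.4| + |9.6−(-16.6)| = 4.5 + 26.2 = 30.7
d(p, Station 3) = |6.9−2.2| + |9.6−(-12.1)| = 4.7 + 21.7 = 26.4
d(p, Station 4) = |6.9−(-18.8)| + |9.6−13| = 25.7 + 3.4 = 29.1
d(p, Station 5) = |6.9−(-7.2)| + |9.6−16.1| = 14.1 + 6.5 = 20.6
d(p, Station 6) = |6.9−(-4)| + |9.6−(-19)| = 10.9 + 28.6 = 39.5
d(p, Station 7) = |6.9−11.5| + |9.6−(-5.8)| = 4.6 + 15.4 = 20
d(p, Station 8) = |6.9−(-18.5)| + |9.6−(-0.2)| = 25.4 + 9.8 = 35.2
Station 7 is nearest.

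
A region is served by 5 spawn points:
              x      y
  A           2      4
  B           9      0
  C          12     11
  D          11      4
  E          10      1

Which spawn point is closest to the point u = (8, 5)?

D

Since √ is increasing, it suffices to compare squared distances:
|uA|² = 36 + 1 = 37
|uB|² = 1 + 25 = 26
|uC|² = 16 + 36 = 52
|uD|² = 9 + 1 = 10
|uE|² = 4 + 16 = 20
D is nearest.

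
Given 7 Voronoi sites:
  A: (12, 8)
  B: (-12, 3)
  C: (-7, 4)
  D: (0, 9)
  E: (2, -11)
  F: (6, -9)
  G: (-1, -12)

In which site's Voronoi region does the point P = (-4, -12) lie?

Squared Euclidean distances:
|PA|² = (-4−12)² + (-12−8)² = 256 + 400 = 656
|PB|² = (-4−(-12))² + (-12−3)² = 64 + 225 = 289
|PC|² = (-4−(-7))² + (-12−4)² = 9 + 256 = 265
|PD|² = (-4−0)² + (-12−9)² = 16 + 441 = 457
|PE|² = (-4−2)² + (-12−(-11))² = 36 + 1 = 37
|PF|² = (-4−6)² + (-12−(-9))² = 100 + 9 = 109
|PG|² = (-4−(-1))² + (-12−(-12))² = 9 + 0 = 9
The smallest is to G, so P lies in the Voronoi region of G.

G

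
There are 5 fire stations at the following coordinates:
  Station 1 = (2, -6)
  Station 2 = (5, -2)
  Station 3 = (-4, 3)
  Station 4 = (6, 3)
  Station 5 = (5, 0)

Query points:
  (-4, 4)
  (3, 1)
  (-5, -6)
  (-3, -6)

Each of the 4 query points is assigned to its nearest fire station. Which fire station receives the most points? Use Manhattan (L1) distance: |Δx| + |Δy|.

Station 1

(-4, 4) — d to each: Station 1:16, Station 2:15, Station 3:1, Station 4:11, Station 5:13 → nearest is Station 3
(3, 1) — d to each: Station 1:8, Station 2:5, Station 3:9, Station 4:5, Station 5:3 → nearest is Station 5
(-5, -6) — d to each: Station 1:7, Station 2:14, Station 3:10, Station 4:20, Station 5:16 → nearest is Station 1
(-3, -6) — d to each: Station 1:5, Station 2:12, Station 3:10, Station 4:18, Station 5:14 → nearest is Station 1
Tally — Station 1:2, Station 3:1, Station 5:1. Station 1 captures the most (2).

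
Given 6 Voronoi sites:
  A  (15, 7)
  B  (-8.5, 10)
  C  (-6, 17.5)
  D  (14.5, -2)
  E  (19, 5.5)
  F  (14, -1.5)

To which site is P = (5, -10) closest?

Compare squared distances (the ordering matches that of the actual distances):
|PA|² = 100 + 289 = 389
|PB|² = 182.25 + 400 = 582.25
|PC|² = 121 + 756.25 = 877.25
|PD|² = 90.25 + 64 = 154.25
|PE|² = 196 + 240.25 = 436.25
|PF|² = 81 + 72.25 = 153.25
Minimum is at F.

F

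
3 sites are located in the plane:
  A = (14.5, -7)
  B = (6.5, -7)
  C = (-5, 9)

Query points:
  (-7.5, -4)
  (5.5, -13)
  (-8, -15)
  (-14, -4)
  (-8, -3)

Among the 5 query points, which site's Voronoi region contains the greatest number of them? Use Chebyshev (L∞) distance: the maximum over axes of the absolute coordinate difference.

(-7.5, -4) — d to each: A:22, B:14, C:13 → nearest is C
(5.5, -13) — d to each: A:9, B:6, C:22 → nearest is B
(-8, -15) — d to each: A:22.5, B:14.5, C:24 → nearest is B
(-14, -4) — d to each: A:28.5, B:20.5, C:13 → nearest is C
(-8, -3) — d to each: A:22.5, B:14.5, C:12 → nearest is C
Tally — B:2, C:3. C captures the most (3).

C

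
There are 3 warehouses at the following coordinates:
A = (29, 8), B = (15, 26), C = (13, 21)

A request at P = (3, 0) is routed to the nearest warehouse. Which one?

C

Compare squared distances (the ordering matches that of the actual distances):
|PA|² = (3−29)² + (0−8)² = 676 + 64 = 740
|PB|² = (3−15)² + (0−26)² = 144 + 676 = 820
|PC|² = (3−13)² + (0−21)² = 100 + 441 = 541
Minimum is at C.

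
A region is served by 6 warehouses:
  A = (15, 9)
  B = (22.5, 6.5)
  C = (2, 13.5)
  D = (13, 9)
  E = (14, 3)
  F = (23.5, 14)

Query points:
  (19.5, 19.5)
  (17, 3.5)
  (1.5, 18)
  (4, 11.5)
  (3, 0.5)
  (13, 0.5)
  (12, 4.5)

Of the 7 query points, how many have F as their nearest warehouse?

(19.5, 19.5) — d² to each: A:130.5, B:178, C:342.25, D:152.5, E:302.5, F:46.25 → nearest is F
(17, 3.5) — d² to each: A:34.25, B:39.25, C:325, D:46.25, E:9.25, F:152.5 → nearest is E
(1.5, 18) — d² to each: A:263.25, B:573.25, C:20.5, D:213.25, E:381.25, F:500 → nearest is C
(4, 11.5) — d² to each: A:127.25, B:367.25, C:8, D:87.25, E:172.25, F:386.5 → nearest is C
(3, 0.5) — d² to each: A:216.25, B:416.25, C:170, D:172.25, E:127.25, F:602.5 → nearest is E
(13, 0.5) — d² to each: A:76.25, B:126.25, C:290, D:72.25, E:7.25, F:292.5 → nearest is E
(12, 4.5) — d² to each: A:29.25, B:114.25, C:181, D:21.25, E:6.25, F:222.5 → nearest is E
1 of the 7 points has F as nearest.

1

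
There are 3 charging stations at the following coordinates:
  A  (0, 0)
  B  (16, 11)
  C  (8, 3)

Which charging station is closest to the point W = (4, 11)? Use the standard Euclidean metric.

C

Since √ is increasing, it suffices to compare squared distances:
|WA|² = (4−0)² + (11−0)² = 16 + 121 = 137
|WB|² = (4−16)² + (11−11)² = 144 + 0 = 144
|WC|² = (4−8)² + (11−3)² = 16 + 64 = 80
C is nearest.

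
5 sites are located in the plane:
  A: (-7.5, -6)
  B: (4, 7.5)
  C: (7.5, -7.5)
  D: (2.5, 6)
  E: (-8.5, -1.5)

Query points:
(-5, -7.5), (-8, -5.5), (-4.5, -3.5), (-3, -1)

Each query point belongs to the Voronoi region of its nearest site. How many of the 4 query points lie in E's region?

1

(-5, -7.5) — d² to each: A:8.5, B:306, C:156.25, D:238.5, E:48.25 → nearest is A
(-8, -5.5) — d² to each: A:0.5, B:313, C:244.25, D:242.5, E:16.25 → nearest is A
(-4.5, -3.5) — d² to each: A:15.25, B:193.25, C:160, D:139.25, E:20 → nearest is A
(-3, -1) — d² to each: A:45.25, B:121.25, C:152.5, D:79.25, E:30.5 → nearest is E
1 of the 4 points has E as nearest.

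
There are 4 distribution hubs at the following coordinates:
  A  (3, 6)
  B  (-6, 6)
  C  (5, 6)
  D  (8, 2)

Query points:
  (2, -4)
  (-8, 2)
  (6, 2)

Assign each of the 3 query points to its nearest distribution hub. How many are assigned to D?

(2, -4) — d² to each: A:101, B:164, C:109, D:72 → nearest is D
(-8, 2) — d² to each: A:137, B:20, C:185, D:256 → nearest is B
(6, 2) — d² to each: A:25, B:160, C:17, D:4 → nearest is D
2 of the 3 points have D as nearest.

2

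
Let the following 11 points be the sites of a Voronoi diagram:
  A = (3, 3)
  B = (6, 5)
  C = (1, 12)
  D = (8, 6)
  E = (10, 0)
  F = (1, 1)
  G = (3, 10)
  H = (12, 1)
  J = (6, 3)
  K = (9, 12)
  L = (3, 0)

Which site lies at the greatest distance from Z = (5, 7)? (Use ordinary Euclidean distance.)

Since √ is increasing, it suffices to compare squared distances:
|ZA|² = 4 + 16 = 20
|ZB|² = 1 + 4 = 5
|ZC|² = 16 + 25 = 41
|ZD|² = 9 + 1 = 10
|ZE|² = 25 + 49 = 74
|ZF|² = 16 + 36 = 52
|ZG|² = 4 + 9 = 13
|ZH|² = 49 + 36 = 85
|ZJ|² = 1 + 16 = 17
|ZK|² = 16 + 25 = 41
|ZL|² = 4 + 49 = 53
The largest is to H.

H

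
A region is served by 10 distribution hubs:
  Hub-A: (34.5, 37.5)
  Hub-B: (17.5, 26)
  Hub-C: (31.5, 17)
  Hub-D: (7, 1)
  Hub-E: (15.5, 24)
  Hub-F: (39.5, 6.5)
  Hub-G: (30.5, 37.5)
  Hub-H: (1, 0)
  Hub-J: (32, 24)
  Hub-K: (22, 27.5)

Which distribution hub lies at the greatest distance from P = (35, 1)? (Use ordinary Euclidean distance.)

Squared Euclidean distances:
d²(P, Hub-A) = (35−34.5)² + (1−37.5)² = 0.25 + 1332.25 = 1332.5
d²(P, Hub-B) = (35−17.5)² + (1−26)² = 306.25 + 625 = 931.25
d²(P, Hub-C) = (35−31.5)² + (1−17)² = 12.25 + 256 = 268.25
d²(P, Hub-D) = (35−7)² + (1−1)² = 784 + 0 = 784
d²(P, Hub-E) = (35−15.5)² + (1−24)² = 380.25 + 529 = 909.25
d²(P, Hub-F) = (35−39.5)² + (1−6.5)² = 20.25 + 30.25 = 50.5
d²(P, Hub-G) = (35−30.5)² + (1−37.5)² = 20.25 + 1332.25 = 1352.5
d²(P, Hub-H) = (35−1)² + (1−0)² = 1156 + 1 = 1157
d²(P, Hub-J) = (35−32)² + (1−24)² = 9 + 529 = 538
d²(P, Hub-K) = (35−22)² + (1−27.5)² = 169 + 702.25 = 871.25
The largest is to Hub-G.

Hub-G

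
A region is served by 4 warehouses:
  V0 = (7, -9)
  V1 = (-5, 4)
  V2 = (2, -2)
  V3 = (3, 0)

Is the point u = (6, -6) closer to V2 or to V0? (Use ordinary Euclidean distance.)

Compare squared distances:
|uV2|² = (6−2)² + (-6−(-2))² = 16 + 16 = 32
|uV0|² = (6−7)² + (-6−(-9))² = 1 + 9 = 10
32 > 10, so V0 is closer.

V0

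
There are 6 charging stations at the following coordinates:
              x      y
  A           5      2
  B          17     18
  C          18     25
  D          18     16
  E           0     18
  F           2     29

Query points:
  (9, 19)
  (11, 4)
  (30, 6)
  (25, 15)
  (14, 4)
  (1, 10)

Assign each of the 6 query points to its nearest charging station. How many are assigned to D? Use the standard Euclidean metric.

(9, 19) — d² to each: A:305, B:65, C:117, D:90, E:82, F:149 → nearest is B
(11, 4) — d² to each: A:40, B:232, C:490, D:193, E:317, F:706 → nearest is A
(30, 6) — d² to each: A:641, B:313, C:505, D:244, E:1044, F:1313 → nearest is D
(25, 15) — d² to each: A:569, B:73, C:149, D:50, E:634, F:725 → nearest is D
(14, 4) — d² to each: A:85, B:205, C:457, D:160, E:392, F:769 → nearest is A
(1, 10) — d² to each: A:80, B:320, C:514, D:325, E:65, F:362 → nearest is E
2 of the 6 points have D as nearest.

2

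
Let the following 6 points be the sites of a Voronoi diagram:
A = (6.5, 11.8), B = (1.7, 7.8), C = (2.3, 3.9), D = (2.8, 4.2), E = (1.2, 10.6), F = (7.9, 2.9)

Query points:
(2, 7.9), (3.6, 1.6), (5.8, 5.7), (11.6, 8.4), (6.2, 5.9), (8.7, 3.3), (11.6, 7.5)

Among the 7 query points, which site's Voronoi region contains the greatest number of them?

(2, 7.9) — d² to each: A:35.46, B:0.1, C:16.09, D:14.33, E:7.93, F:59.81 → nearest is B
(3.6, 1.6) — d² to each: A:112.45, B:42.05, C:6.98, D:7.4, E:86.76, F:20.18 → nearest is C
(5.8, 5.7) — d² to each: A:37.7, B:21.22, C:15.49, D:11.25, E:45.17, F:12.25 → nearest is D
(11.6, 8.4) — d² to each: A:37.57, B:98.37, C:106.74, D:95.08, E:113, F:43.94 → nearest is A
(6.2, 5.9) — d² to each: A:34.9, B:23.86, C:19.21, D:14.45, E:47.09, F:11.89 → nearest is F
(8.7, 3.3) — d² to each: A:77.09, B:69.25, C:41.32, D:35.62, E:109.54, F:0.8 → nearest is F
(11.6, 7.5) — d² to each: A:44.5, B:98.1, C:99.45, D:88.33, E:117.77, F:34.85 → nearest is F
Tally — A:1, B:1, C:1, D:1, F:3. F captures the most (3).

F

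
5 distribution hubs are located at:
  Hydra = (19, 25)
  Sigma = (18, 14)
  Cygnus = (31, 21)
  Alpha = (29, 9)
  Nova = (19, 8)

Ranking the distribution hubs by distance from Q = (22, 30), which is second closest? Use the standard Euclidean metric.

Since √ is increasing, it suffices to compare squared distances:
d²(Q, Hydra) = (22−19)² + (30−25)² = 9 + 25 = 34
d²(Q, Sigma) = (22−18)² + (30−14)² = 16 + 256 = 272
d²(Q, Cygnus) = (22−31)² + (30−21)² = 81 + 81 = 162
d²(Q, Alpha) = (22−29)² + (30−9)² = 49 + 441 = 490
d²(Q, Nova) = (22−19)² + (30−8)² = 9 + 484 = 493
Sorted ascending: Hydra, Cygnus, Sigma, … — the second-nearest is Cygnus.

Cygnus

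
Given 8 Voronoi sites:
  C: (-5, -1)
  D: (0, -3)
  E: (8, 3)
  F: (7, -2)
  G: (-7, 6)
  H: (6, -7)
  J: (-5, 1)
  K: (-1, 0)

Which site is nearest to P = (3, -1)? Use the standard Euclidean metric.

D

Squared Euclidean distances:
|PC|² = (3−(-5))² + (-1−(-1))² = 64 + 0 = 64
|PD|² = (3−0)² + (-1−(-3))² = 9 + 4 = 13
|PE|² = (3−8)² + (-1−3)² = 25 + 16 = 41
|PF|² = (3−7)² + (-1−(-2))² = 16 + 1 = 17
|PG|² = (3−(-7))² + (-1−6)² = 100 + 49 = 149
|PH|² = (3−6)² + (-1−(-7))² = 9 + 36 = 45
|PJ|² = (3−(-5))² + (-1−1)² = 64 + 4 = 68
|PK|² = (3−(-1))² + (-1−0)² = 16 + 1 = 17
The smallest is to D, so P lies in the Voronoi region of D.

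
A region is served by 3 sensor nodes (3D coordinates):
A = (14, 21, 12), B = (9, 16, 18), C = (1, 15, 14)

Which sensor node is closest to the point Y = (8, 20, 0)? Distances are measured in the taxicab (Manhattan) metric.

A

d(Y,A) = |8−14| + |20−21| + |0−12| = 6 + 1 + 12 = 19
d(Y,B) = |8−9| + |20−16| + |0−18| = 1 + 4 + 18 = 23
d(Y,C) = |8−1| + |20−15| + |0−14| = 7 + 5 + 14 = 26
A is nearest.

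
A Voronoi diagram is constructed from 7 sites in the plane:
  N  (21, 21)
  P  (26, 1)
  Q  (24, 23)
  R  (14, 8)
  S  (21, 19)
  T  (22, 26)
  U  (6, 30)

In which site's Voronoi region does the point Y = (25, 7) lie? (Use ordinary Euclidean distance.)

P

Compare squared distances (the ordering matches that of the actual distances):
|YN|² = (25−21)² + (7−21)² = 16 + 196 = 212
|YP|² = (25−26)² + (7−1)² = 1 + 36 = 37
|YQ|² = (25−24)² + (7−23)² = 1 + 256 = 257
|YR|² = (25−14)² + (7−8)² = 121 + 1 = 122
|YS|² = (25−21)² + (7−19)² = 16 + 144 = 160
|YT|² = (25−22)² + (7−26)² = 9 + 361 = 370
|YU|² = (25−6)² + (7−30)² = 361 + 529 = 890
The smallest is to P, so Y lies in the Voronoi region of P.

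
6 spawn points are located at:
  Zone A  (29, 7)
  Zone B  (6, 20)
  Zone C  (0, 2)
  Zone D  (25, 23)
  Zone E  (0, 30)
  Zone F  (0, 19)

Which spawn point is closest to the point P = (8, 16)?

Zone B

Squared Euclidean distances:
d²(P, Zone A) = 441 + 81 = 522
d²(P, Zone B) = 4 + 16 = 20
d²(P, Zone C) = 64 + 196 = 260
d²(P, Zone D) = 289 + 49 = 338
d²(P, Zone E) = 64 + 196 = 260
d²(P, Zone F) = 64 + 9 = 73
Zone B is nearest.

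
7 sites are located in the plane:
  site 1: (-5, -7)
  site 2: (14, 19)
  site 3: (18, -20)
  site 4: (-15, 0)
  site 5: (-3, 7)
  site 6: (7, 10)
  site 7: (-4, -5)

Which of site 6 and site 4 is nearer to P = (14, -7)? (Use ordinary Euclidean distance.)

Compare squared distances:
d²(P, site 6) = (14−7)² + (-7−10)² = 49 + 289 = 338
d²(P, site 4) = (14−(-15))² + (-7−0)² = 841 + 49 = 890
338 < 890, so site 6 is closer.

site 6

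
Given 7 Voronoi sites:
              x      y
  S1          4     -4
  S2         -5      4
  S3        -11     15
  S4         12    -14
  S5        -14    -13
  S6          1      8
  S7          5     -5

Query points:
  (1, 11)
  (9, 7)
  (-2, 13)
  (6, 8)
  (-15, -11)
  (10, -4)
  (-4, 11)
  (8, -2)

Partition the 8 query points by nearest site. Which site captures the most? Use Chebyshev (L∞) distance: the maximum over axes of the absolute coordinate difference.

S6

(1, 11) — d to each: S1:15, S2:7, S3:12, S4:25, S5:24, S6:3, S7:16 → nearest is S6
(9, 7) — d to each: S1:11, S2:14, S3:20, S4:21, S5:23, S6:8, S7:12 → nearest is S6
(-2, 13) — d to each: S1:17, S2:9, S3:9, S4:27, S5:26, S6:5, S7:18 → nearest is S6
(6, 8) — d to each: S1:12, S2:11, S3:17, S4:22, S5:21, S6:5, S7:13 → nearest is S6
(-15, -11) — d to each: S1:19, S2:15, S3:26, S4:27, S5:2, S6:19, S7:20 → nearest is S5
(10, -4) — d to each: S1:6, S2:15, S3:21, S4:10, S5:24, S6:12, S7:5 → nearest is S7
(-4, 11) — d to each: S1:15, S2:7, S3:7, S4:25, S5:24, S6:5, S7:16 → nearest is S6
(8, -2) — d to each: S1:4, S2:13, S3:19, S4:12, S5:22, S6:10, S7:3 → nearest is S7
Tally — S5:1, S6:5, S7:2. S6 captures the most (5).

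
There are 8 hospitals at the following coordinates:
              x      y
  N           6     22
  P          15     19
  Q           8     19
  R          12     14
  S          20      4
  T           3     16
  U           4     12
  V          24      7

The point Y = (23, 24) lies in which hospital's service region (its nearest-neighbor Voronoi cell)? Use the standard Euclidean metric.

Squared Euclidean distances:
|YN|² = 289 + 4 = 293
|YP|² = 64 + 25 = 89
|YQ|² = 225 + 25 = 250
|YR|² = 121 + 100 = 221
|YS|² = 9 + 400 = 409
|YT|² = 400 + 64 = 464
|YU|² = 361 + 144 = 505
|YV|² = 1 + 289 = 290
The smallest is to P, so Y lies in the Voronoi region of P.

P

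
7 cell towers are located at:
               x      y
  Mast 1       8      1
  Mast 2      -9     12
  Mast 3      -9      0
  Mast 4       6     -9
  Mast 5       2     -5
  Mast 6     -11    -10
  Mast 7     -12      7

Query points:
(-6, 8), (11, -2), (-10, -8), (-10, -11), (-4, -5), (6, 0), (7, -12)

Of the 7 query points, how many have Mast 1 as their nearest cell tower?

(-6, 8) — d² to each: Mast 1:245, Mast 2:25, Mast 3:73, Mast 4:433, Mast 5:233, Mast 6:349, Mast 7:37 → nearest is Mast 2
(11, -2) — d² to each: Mast 1:18, Mast 2:596, Mast 3:404, Mast 4:74, Mast 5:90, Mast 6:548, Mast 7:610 → nearest is Mast 1
(-10, -8) — d² to each: Mast 1:405, Mast 2:401, Mast 3:65, Mast 4:257, Mast 5:153, Mast 6:5, Mast 7:229 → nearest is Mast 6
(-10, -11) — d² to each: Mast 1:468, Mast 2:530, Mast 3:122, Mast 4:260, Mast 5:180, Mast 6:2, Mast 7:328 → nearest is Mast 6
(-4, -5) — d² to each: Mast 1:180, Mast 2:314, Mast 3:50, Mast 4:116, Mast 5:36, Mast 6:74, Mast 7:208 → nearest is Mast 5
(6, 0) — d² to each: Mast 1:5, Mast 2:369, Mast 3:225, Mast 4:81, Mast 5:41, Mast 6:389, Mast 7:373 → nearest is Mast 1
(7, -12) — d² to each: Mast 1:170, Mast 2:832, Mast 3:400, Mast 4:10, Mast 5:74, Mast 6:328, Mast 7:722 → nearest is Mast 4
2 of the 7 points have Mast 1 as nearest.

2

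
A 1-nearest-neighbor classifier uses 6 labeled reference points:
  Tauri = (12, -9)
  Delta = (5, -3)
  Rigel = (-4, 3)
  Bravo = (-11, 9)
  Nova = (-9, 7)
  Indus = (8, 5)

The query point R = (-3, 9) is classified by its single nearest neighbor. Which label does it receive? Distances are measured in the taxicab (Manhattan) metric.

d(R, Tauri) = |-3−12| + |9−(-9)| = 15 + 18 = 33
d(R, Delta) = |-3−5| + |9−(-3)| = 8 + 12 = 20
d(R, Rigel) = |-3−(-4)| + |9−3| = 1 + 6 = 7
d(R, Bravo) = |-3−(-11)| + |9−9| = 8 + 0 = 8
d(R, Nova) = |-3−(-9)| + |9−7| = 6 + 2 = 8
d(R, Indus) = |-3−8| + |9−5| = 11 + 4 = 15
Minimum is at Rigel.

Rigel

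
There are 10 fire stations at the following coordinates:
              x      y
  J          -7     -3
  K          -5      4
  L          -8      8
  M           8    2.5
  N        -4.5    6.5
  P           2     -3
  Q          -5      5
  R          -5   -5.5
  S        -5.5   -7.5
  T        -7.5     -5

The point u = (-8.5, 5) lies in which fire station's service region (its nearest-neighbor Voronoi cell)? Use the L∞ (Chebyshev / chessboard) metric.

L

d(u,J) = max(1.5, 8) = 8
d(u,K) = max(3.5, 1) = 3.5
d(u,L) = max(0.5, 3) = 3
d(u,M) = max(16.5, 2.5) = 16.5
d(u,N) = max(4, 1.5) = 4
d(u,P) = max(10.5, 8) = 10.5
d(u,Q) = max(3.5, 0) = 3.5
d(u,R) = max(3.5, 10.5) = 10.5
d(u,S) = max(3, 12.5) = 12.5
d(u,T) = max(1, 10) = 10
Minimum is at L.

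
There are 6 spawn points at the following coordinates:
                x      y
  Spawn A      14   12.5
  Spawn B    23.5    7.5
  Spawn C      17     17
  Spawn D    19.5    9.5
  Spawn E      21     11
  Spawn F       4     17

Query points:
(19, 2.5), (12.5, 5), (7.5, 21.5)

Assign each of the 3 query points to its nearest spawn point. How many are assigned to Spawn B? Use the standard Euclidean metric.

1

(19, 2.5) — d² to each: Spawn A:125, Spawn B:45.25, Spawn C:214.25, Spawn D:49.25, Spawn E:76.25, Spawn F:435.25 → nearest is Spawn B
(12.5, 5) — d² to each: Spawn A:58.5, Spawn B:127.25, Spawn C:164.25, Spawn D:69.25, Spawn E:108.25, Spawn F:216.25 → nearest is Spawn A
(7.5, 21.5) — d² to each: Spawn A:123.25, Spawn B:452, Spawn C:110.5, Spawn D:288, Spawn E:292.5, Spawn F:32.5 → nearest is Spawn F
1 of the 3 points has Spawn B as nearest.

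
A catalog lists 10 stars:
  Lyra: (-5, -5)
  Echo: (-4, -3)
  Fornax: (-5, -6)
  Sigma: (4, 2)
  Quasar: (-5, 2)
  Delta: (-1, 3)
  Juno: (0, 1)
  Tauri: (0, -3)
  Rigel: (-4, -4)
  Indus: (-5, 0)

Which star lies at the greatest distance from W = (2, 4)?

Fornax

Compare squared distances (the ordering matches that of the actual distances):
d²(W, Lyra) = (2−(-5))² + (4−(-5))² = 49 + 81 = 130
d²(W, Echo) = (2−(-4))² + (4−(-3))² = 36 + 49 = 85
d²(W, Fornax) = (2−(-5))² + (4−(-6))² = 49 + 100 = 149
d²(W, Sigma) = (2−4)² + (4−2)² = 4 + 4 = 8
d²(W, Quasar) = (2−(-5))² + (4−2)² = 49 + 4 = 53
d²(W, Delta) = (2−(-1))² + (4−3)² = 9 + 1 = 10
d²(W, Juno) = (2−0)² + (4−1)² = 4 + 9 = 13
d²(W, Tauri) = (2−0)² + (4−(-3))² = 4 + 49 = 53
d²(W, Rigel) = (2−(-4))² + (4−(-4))² = 36 + 64 = 100
d²(W, Indus) = (2−(-5))² + (4−0)² = 49 + 16 = 65
The largest is to Fornax.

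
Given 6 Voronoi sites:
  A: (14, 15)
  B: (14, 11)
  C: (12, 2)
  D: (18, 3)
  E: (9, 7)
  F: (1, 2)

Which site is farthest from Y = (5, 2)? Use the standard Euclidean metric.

A

Since √ is increasing, it suffices to compare squared distances:
|YA|² = (5−14)² + (2−15)² = 81 + 169 = 250
|YB|² = (5−14)² + (2−11)² = 81 + 81 = 162
|YC|² = (5−12)² + (2−2)² = 49 + 0 = 49
|YD|² = (5−18)² + (2−3)² = 169 + 1 = 170
|YE|² = (5−9)² + (2−7)² = 16 + 25 = 41
|YF|² = (5−1)² + (2−2)² = 16 + 0 = 16
The largest is to A.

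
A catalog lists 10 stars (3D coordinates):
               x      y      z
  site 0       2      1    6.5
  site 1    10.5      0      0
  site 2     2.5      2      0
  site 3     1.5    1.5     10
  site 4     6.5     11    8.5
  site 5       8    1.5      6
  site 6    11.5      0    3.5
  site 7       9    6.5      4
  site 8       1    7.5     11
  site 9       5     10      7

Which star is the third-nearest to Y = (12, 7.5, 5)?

Since √ is increasing, it suffices to compare squared distances:
d²(Y, site 0) = (12−2)² + (7.5−1)² + (5−6.5)² = 100 + 42.25 + 2.25 = 144.5
d²(Y, site 1) = (12−10.5)² + (7.5−0)² + (5−0)² = 2.25 + 56.25 + 25 = 83.5
d²(Y, site 2) = (12−2.5)² + (7.5−2)² + (5−0)² = 90.25 + 30.25 + 25 = 145.5
d²(Y, site 3) = (12−1.5)² + (7.5−1.5)² + (5−10)² = 110.25 + 36 + 25 = 171.25
d²(Y, site 4) = (12−6.5)² + (7.5−11)² + (5−8.5)² = 30.25 + 12.25 + 12.25 = 54.75
d²(Y, site 5) = (12−8)² + (7.5−1.5)² + (5−6)² = 16 + 36 + 1 = 53
d²(Y, site 6) = (12−11.5)² + (7.5−0)² + (5−3.5)² = 0.25 + 56.25 + 2.25 = 58.75
d²(Y, site 7) = (12−9)² + (7.5−6.5)² + (5−4)² = 9 + 1 + 1 = 11
d²(Y, site 8) = (12−1)² + (7.5−7.5)² + (5−11)² = 121 + 0 + 36 = 157
d²(Y, site 9) = (12−5)² + (7.5−10)² + (5−7)² = 49 + 6.25 + 4 = 59.25
Sorted ascending: site 7, site 5, site 4, site 6, … — the third-nearest is site 4.

site 4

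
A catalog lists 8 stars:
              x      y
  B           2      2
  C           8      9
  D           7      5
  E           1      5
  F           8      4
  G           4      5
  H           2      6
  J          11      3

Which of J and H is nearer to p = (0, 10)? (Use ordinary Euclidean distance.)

H

Compare squared distances:
|pJ|² = (0−11)² + (10−3)² = 121 + 49 = 170
|pH|² = (0−2)² + (10−6)² = 4 + 16 = 20
170 > 20, so H is closer.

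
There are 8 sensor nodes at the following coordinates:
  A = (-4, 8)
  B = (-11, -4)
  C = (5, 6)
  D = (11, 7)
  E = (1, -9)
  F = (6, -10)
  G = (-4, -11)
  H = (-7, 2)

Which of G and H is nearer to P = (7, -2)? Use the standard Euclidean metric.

G

Compare squared distances:
|PG|² = (7−(-4))² + (-2−(-11))² = 121 + 81 = 202
|PH|² = (7−(-7))² + (-2−2)² = 196 + 16 = 212
202 < 212, so G is closer.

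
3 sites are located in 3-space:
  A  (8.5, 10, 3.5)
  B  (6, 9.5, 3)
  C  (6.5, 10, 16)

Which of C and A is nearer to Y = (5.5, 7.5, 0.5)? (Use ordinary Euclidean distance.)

A

Compare squared distances:
|YC|² = (5.5−6.5)² + (7.5−10)² + (0.5−16)² = 1 + 6.25 + 240.25 = 247.5
|YA|² = (5.5−8.5)² + (7.5−10)² + (0.5−3.5)² = 9 + 6.25 + 9 = 24.25
247.5 > 24.25, so A is closer.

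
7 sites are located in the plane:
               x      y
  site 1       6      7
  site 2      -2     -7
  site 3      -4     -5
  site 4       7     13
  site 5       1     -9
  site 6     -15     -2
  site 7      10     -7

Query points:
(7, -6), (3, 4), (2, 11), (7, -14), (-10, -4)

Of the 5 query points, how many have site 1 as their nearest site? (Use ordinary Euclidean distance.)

(7, -6) — d² to each: site 1:170, site 2:82, site 3:122, site 4:361, site 5:45, site 6:500, site 7:10 → nearest is site 7
(3, 4) — d² to each: site 1:18, site 2:146, site 3:130, site 4:97, site 5:173, site 6:360, site 7:170 → nearest is site 1
(2, 11) — d² to each: site 1:32, site 2:340, site 3:292, site 4:29, site 5:401, site 6:458, site 7:388 → nearest is site 4
(7, -14) — d² to each: site 1:442, site 2:130, site 3:202, site 4:729, site 5:61, site 6:628, site 7:58 → nearest is site 7
(-10, -4) — d² to each: site 1:377, site 2:73, site 3:37, site 4:578, site 5:146, site 6:29, site 7:409 → nearest is site 6
1 of the 5 points has site 1 as nearest.

1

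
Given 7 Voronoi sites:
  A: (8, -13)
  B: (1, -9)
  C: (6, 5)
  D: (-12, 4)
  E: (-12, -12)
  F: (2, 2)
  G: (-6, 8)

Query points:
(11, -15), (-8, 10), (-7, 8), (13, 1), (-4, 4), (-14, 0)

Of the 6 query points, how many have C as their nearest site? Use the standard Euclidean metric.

1

(11, -15) — d² to each: A:13, B:136, C:425, D:890, E:538, F:370, G:818 → nearest is A
(-8, 10) — d² to each: A:785, B:442, C:221, D:52, E:500, F:164, G:8 → nearest is G
(-7, 8) — d² to each: A:666, B:353, C:178, D:41, E:425, F:117, G:1 → nearest is G
(13, 1) — d² to each: A:221, B:244, C:65, D:634, E:794, F:122, G:410 → nearest is C
(-4, 4) — d² to each: A:433, B:194, C:101, D:64, E:320, F:40, G:20 → nearest is G
(-14, 0) — d² to each: A:653, B:306, C:425, D:20, E:148, F:260, G:128 → nearest is D
1 of the 6 points has C as nearest.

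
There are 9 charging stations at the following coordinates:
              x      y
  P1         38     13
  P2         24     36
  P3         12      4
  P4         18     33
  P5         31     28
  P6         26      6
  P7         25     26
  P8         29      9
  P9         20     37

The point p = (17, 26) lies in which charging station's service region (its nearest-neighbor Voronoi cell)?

Squared Euclidean distances:
|pP1|² = (17−38)² + (26−13)² = 441 + 169 = 610
|pP2|² = (17−24)² + (26−36)² = 49 + 100 = 149
|pP3|² = (17−12)² + (26−4)² = 25 + 484 = 509
|pP4|² = (17−18)² + (26−33)² = 1 + 49 = 50
|pP5|² = (17−31)² + (26−28)² = 196 + 4 = 200
|pP6|² = (17−26)² + (26−6)² = 81 + 400 = 481
|pP7|² = (17−25)² + (26−26)² = 64 + 0 = 64
|pP8|² = (17−29)² + (26−9)² = 144 + 289 = 433
|pP9|² = (17−20)² + (26−37)² = 9 + 121 = 130
Minimum is at P4.

P4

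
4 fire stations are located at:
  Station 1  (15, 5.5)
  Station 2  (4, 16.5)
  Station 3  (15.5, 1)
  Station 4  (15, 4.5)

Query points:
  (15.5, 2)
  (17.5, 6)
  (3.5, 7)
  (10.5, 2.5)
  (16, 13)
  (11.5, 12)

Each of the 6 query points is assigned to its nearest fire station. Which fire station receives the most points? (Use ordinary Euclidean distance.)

(15.5, 2) — d² to each: Station 1:12.5, Station 2:342.5, Station 3:1, Station 4:6.5 → nearest is Station 3
(17.5, 6) — d² to each: Station 1:6.5, Station 2:292.5, Station 3:29, Station 4:8.5 → nearest is Station 1
(3.5, 7) — d² to each: Station 1:134.5, Station 2:90.5, Station 3:180, Station 4:138.5 → nearest is Station 2
(10.5, 2.5) — d² to each: Station 1:29.25, Station 2:238.25, Station 3:27.25, Station 4:24.25 → nearest is Station 4
(16, 13) — d² to each: Station 1:57.25, Station 2:156.25, Station 3:144.25, Station 4:73.25 → nearest is Station 1
(11.5, 12) — d² to each: Station 1:54.5, Station 2:76.5, Station 3:137, Station 4:68.5 → nearest is Station 1
Tally — Station 1:3, Station 2:1, Station 3:1, Station 4:1. Station 1 captures the most (3).

Station 1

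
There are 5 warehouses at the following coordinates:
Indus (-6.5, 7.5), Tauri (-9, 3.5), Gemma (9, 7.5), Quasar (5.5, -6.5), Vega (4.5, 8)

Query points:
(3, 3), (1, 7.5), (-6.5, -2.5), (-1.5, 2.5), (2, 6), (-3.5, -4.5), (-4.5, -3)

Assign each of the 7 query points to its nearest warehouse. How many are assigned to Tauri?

(3, 3) — d² to each: Indus:110.5, Tauri:144.25, Gemma:56.25, Quasar:96.5, Vega:27.25 → nearest is Vega
(1, 7.5) — d² to each: Indus:56.25, Tauri:116, Gemma:64, Quasar:216.25, Vega:12.5 → nearest is Vega
(-6.5, -2.5) — d² to each: Indus:100, Tauri:42.25, Gemma:340.25, Quasar:160, Vega:231.25 → nearest is Tauri
(-1.5, 2.5) — d² to each: Indus:50, Tauri:57.25, Gemma:135.25, Quasar:130, Vega:66.25 → nearest is Indus
(2, 6) — d² to each: Indus:74.5, Tauri:127.25, Gemma:51.25, Quasar:168.5, Vega:10.25 → nearest is Vega
(-3.5, -4.5) — d² to each: Indus:153, Tauri:94.25, Gemma:300.25, Quasar:85, Vega:220.25 → nearest is Quasar
(-4.5, -3) — d² to each: Indus:114.25, Tauri:62.5, Gemma:292.5, Quasar:112.25, Vega:202 → nearest is Tauri
2 of the 7 points have Tauri as nearest.

2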